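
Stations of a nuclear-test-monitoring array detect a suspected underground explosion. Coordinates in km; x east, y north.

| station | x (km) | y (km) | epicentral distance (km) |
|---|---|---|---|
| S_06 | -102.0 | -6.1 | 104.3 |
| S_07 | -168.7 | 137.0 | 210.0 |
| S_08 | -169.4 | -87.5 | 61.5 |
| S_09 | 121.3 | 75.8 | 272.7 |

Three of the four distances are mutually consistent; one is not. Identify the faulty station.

Solve using three stations at a time. Using S_07, S_08, S_09 (subtract circle equations pairwise → linear system) gives (x, y) ≈ (-112.1, -65.2).
Distances from that point to each station vs reported:
  S_06: calculated 60.0 vs reported 104.3 → residual 44.3 km
  S_07: calculated 210.0 vs reported 210.0 → residual 0.0 km
  S_08: calculated 61.5 vs reported 61.5 → residual 0.0 km
  S_09: calculated 272.7 vs reported 272.7 → residual 0.0 km
S_07, S_08, S_09 are mutually consistent (residuals ≈ 0); S_06 is off by 44.3 km.

S_06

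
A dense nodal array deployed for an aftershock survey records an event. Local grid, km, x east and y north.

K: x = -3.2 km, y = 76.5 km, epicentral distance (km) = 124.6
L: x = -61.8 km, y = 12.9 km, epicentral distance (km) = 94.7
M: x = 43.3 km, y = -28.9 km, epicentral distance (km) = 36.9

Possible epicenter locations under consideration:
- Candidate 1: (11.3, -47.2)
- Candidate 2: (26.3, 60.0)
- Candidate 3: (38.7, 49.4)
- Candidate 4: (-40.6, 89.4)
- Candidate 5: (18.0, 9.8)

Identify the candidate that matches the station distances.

Candidate 1

For each candidate, compare |candidate − station| to the reported distance:
Candidate 1: residuals K 0.1, L 0.1, M 0.0 → max 0.1 km
Candidate 2: residuals K 90.8, L 5.2, M 53.6 → max 90.8 km
Candidate 3: residuals K 74.7, L 12.2, M 41.5 → max 74.7 km
Candidate 4: residuals K 85.0, L 15.3, M 108.1 → max 108.1 km
Candidate 5: residuals K 54.6, L 14.8, M 9.3 → max 54.6 km
Only Candidate 1 has all residuals ≈ 0.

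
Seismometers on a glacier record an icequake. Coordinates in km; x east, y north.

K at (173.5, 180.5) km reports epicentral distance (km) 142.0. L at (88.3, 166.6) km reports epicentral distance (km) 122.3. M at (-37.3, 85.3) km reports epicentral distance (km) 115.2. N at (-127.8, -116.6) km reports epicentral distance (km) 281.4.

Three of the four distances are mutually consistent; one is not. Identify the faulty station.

L

Solve using three stations at a time. Using K, M, N (subtract circle equations pairwise → linear system) gives (x, y) ≈ (77.5, 75.8).
Distances from that point to each station vs reported:
  K: calculated 142.0 vs reported 142.0 → residual 0.0 km
  L: calculated 91.4 vs reported 122.3 → residual 30.9 km
  M: calculated 115.2 vs reported 115.2 → residual 0.0 km
  N: calculated 281.4 vs reported 281.4 → residual 0.0 km
K, M, N are mutually consistent (residuals ≈ 0); L is off by 30.9 km.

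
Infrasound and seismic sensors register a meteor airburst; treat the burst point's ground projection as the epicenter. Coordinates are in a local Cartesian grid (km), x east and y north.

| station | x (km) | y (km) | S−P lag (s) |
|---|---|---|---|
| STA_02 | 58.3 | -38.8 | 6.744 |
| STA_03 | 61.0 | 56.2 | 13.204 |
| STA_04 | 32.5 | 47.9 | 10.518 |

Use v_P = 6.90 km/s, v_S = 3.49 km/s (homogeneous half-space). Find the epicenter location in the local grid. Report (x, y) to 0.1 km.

Distance from S−P lag: d = Δt · v_P v_S / (v_P − v_S) = Δt · (6.90·3.49)/(6.90−3.49) ≈ 7.0619·Δt.
So d_STA_02 = 47.63, d_STA_03 = 93.25, d_STA_04 = 74.28 km.
Circle about each station: (x − 58.3)² + (y + 38.8)² = 47.63²; (x − 61.0)² + (y − 56.2)² = 93.25²; (x − 32.5)² + (y − 47.9)² = 74.28².
Subtracting the STA_02 equation from the STA_03 and STA_04 equations removes the quadratic terms:
5.4 x + 190.0 y = -4451.84
-51.6 x + 173.4 y = -4802.57
Solving the 2×2 system: x ≈ 13.1, y ≈ -23.8 km.

(13.1, -23.8)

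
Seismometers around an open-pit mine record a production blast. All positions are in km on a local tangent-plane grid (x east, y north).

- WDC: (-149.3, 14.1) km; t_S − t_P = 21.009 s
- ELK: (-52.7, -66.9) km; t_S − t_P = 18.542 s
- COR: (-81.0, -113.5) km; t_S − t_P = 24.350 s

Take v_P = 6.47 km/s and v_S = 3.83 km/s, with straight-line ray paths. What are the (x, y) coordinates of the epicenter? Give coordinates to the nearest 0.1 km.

35.4 km east, 83.2 km north

Distance from S−P lag: d = Δt · v_P v_S / (v_P − v_S) = Δt · (6.47·3.83)/(6.47−3.83) ≈ 9.3864·Δt.
So d_WDC = 197.20, d_ELK = 174.04, d_COR = 228.56 km.
Circle about each station: (x + 149.3)² + (y − 14.1)² = 197.20²; (x + 52.7)² + (y + 66.9)² = 174.04²; (x + 81.0)² + (y + 113.5)² = 228.56².
Subtracting pairs of circle equations eliminates x²+y² and gives linear equations (the radical axes):
193.2 x − 162.0 y = -6638.48
136.6 x − 255.2 y = -16397.88
Solving the 2×2 system: x ≈ 35.4, y ≈ 83.2 km.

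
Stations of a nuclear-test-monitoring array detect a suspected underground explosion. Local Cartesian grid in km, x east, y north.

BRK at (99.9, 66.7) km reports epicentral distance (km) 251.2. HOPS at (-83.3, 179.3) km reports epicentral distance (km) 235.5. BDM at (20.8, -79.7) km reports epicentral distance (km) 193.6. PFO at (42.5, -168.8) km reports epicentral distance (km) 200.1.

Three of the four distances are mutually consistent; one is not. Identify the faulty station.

Solve using three stations at a time. Using BRK, HOPS, PFO (subtract circle equations pairwise → linear system) gives (x, y) ≈ (-120.9, -53.2).
Distances from that point to each station vs reported:
  BRK: calculated 251.2 vs reported 251.2 → residual 0.0 km
  HOPS: calculated 235.5 vs reported 235.5 → residual 0.0 km
  BDM: calculated 144.1 vs reported 193.6 → residual 49.5 km
  PFO: calculated 200.1 vs reported 200.1 → residual 0.0 km
BRK, HOPS, PFO are mutually consistent (residuals ≈ 0); BDM is off by 49.5 km.

BDM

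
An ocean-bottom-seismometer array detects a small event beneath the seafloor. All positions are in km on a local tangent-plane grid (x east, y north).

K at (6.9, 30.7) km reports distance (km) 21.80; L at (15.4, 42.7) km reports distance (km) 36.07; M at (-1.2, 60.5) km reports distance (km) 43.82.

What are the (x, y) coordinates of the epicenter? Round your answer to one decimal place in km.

Circle about each station: (x − 6.9)² + (y − 30.7)² = 21.80²; (x − 15.4)² + (y − 42.7)² = 36.07²; (x + 1.2)² + (y − 60.5)² = 43.82².
Subtracting pairs of circle equations eliminates x²+y² and gives linear equations (the radical axes):
17.0 x + 24.0 y = 244.55
-16.2 x + 59.6 y = 1226.64
Solving the 2×2 system: x ≈ -10.6, y ≈ 17.7 km.
Check against K (with the unrounded x, y): √((x − 6.9)²+(y − 30.7)²) = 21.80 ≈ 21.80 km. ✓

(-10.6, 17.7)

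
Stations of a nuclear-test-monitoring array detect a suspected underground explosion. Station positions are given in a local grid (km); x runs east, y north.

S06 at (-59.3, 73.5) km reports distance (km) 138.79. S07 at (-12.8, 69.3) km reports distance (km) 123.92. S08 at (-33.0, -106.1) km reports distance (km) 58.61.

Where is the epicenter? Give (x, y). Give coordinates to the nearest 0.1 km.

Circle about each station: (x + 59.3)² + (y − 73.5)² = 138.79²; (x + 12.8)² + (y − 69.3)² = 123.92²; (x + 33.0)² + (y + 106.1)² = 58.61².
Subtracting pairs of circle equations eliminates x²+y² and gives linear equations (the radical axes):
93.0 x − 8.4 y = -45.91
52.6 x − 359.2 y = 19255.00
Solving the 2×2 system: x ≈ -5.4, y ≈ -54.4 km.

(-5.4, -54.4)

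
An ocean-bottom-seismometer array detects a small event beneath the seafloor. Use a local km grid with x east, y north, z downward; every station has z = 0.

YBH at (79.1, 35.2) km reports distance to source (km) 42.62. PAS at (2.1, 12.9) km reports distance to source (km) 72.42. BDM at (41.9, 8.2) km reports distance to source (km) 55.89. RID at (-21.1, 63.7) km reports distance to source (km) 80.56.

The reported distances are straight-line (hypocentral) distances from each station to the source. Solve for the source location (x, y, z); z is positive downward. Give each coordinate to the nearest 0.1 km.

Each station gives a sphere (x−x_i)² + (y−y_i)² + z² = d_i² (stations at z=0).
Subtracting the YBH sphere from PAS and BDM: z² cancels, leaving linear equations in x and y:
-154.0 x − 44.6 y = -10753.22
-74.4 x − 54.0 y = -6980.23
Solving: x ≈ 53.895, y ≈ 55.008 km (keep extra digits for the depth step; rounded: 53.9, 55.0).
Then from the YBH sphere: z² = 42.62² − (x − 79.1)² − (y − 35.2)² with x = 53.895, y = 55.008, so z ≈ 28.086 ≈ 28.1 km.

(53.9, 55.0, 28.1)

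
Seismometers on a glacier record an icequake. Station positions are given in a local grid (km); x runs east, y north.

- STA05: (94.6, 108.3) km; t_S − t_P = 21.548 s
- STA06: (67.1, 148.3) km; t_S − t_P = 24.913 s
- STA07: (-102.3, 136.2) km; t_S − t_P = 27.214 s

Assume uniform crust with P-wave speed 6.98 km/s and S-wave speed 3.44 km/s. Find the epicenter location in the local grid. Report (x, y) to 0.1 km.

Distance from S−P lag: d = Δt · v_P v_S / (v_P − v_S) = Δt · (6.98·3.44)/(6.98−3.44) ≈ 6.7828·Δt.
So d_STA05 = 146.16, d_STA06 = 168.98, d_STA07 = 184.59 km.
Circle about each station: (x − 94.6)² + (y − 108.3)² = 146.16²; (x − 67.1)² + (y − 148.3)² = 168.98²; (x + 102.3)² + (y − 136.2)² = 184.59².
Subtracting the STA05 equation from the STA06 and STA07 equations removes the quadratic terms:
-55.0 x + 80.0 y = -1374.24
-393.8 x + 55.8 y = -4373.04
Solving the 2×2 system: x ≈ 9.6, y ≈ -10.6 km.
Check against STA05 (with the unrounded x, y): √((x − 94.6)²+(y − 108.3)²) = 146.13 ≈ 146.16 km. ✓

x ≈ 9.6 km, y ≈ -10.6 km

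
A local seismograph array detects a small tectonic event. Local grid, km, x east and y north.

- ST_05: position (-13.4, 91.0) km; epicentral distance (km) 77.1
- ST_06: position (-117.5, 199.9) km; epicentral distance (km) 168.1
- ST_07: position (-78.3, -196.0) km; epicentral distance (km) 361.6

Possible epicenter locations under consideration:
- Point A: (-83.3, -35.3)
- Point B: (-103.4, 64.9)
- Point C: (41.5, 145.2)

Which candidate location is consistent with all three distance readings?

Point C

For each candidate, compare |candidate − station| to the reported distance:
Point A: residuals ST_05 67.3, ST_06 69.6, ST_07 200.8 → max 200.8 km
Point B: residuals ST_05 16.6, ST_06 32.4, ST_07 99.5 → max 99.5 km
Point C: residuals ST_05 0.0, ST_06 0.0, ST_07 0.0 → max 0.0 km
Only Point C has all residuals ≈ 0.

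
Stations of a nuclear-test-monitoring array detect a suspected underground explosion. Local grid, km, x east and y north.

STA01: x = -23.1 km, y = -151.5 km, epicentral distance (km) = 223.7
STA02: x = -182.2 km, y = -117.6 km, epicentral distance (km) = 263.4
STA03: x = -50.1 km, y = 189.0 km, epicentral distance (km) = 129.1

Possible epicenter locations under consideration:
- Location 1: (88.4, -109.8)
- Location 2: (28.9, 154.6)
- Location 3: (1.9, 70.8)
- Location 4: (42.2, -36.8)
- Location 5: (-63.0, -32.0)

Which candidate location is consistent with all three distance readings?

For each candidate, compare |candidate − station| to the reported distance:
Location 1: residuals STA01 104.7, STA02 7.3, STA03 200.2 → max 200.2 km
Location 2: residuals STA01 86.8, STA02 81.1, STA03 42.9 → max 86.8 km
Location 3: residuals STA01 0.0, STA02 0.0, STA03 0.0 → max 0.0 km
Location 4: residuals STA01 91.7, STA02 24.9, STA03 114.8 → max 114.8 km
Location 5: residuals STA01 97.7, STA02 116.6, STA03 92.3 → max 116.6 km
Only Location 3 has all residuals ≈ 0.

Location 3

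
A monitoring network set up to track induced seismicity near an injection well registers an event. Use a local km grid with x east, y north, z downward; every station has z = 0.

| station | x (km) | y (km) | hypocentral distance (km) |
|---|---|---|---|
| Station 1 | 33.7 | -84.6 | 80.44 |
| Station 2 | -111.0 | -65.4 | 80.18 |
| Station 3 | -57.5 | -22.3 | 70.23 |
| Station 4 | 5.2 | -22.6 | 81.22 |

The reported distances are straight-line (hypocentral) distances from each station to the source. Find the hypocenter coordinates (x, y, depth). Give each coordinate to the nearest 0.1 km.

Each station gives a sphere (x−x_i)² + (y−y_i)² + z² = d_i² (stations at z=0).
Subtracting the Station 1 sphere from Station 2 and Station 3: z² cancels, leaving linear equations in x and y:
-289.4 x + 38.4 y = 8347.07
-182.4 x + 124.6 y = -2950.97
Solving: x ≈ -39.696, y ≈ -81.793 km (keep extra digits for the depth step; rounded: -39.7, -81.8).
Then from the Station 1 sphere: z² = 80.44² − (x − 33.7)² − (y + 84.6)² with x = -39.696, y = -81.793, so z ≈ 32.798 ≈ 32.8 km.
Check against Station 4 (with the unrounded solution): distance 81.21 ≈ 81.22 km. ✓

x ≈ -39.7 km, y ≈ -81.8 km, depth ≈ 32.8 km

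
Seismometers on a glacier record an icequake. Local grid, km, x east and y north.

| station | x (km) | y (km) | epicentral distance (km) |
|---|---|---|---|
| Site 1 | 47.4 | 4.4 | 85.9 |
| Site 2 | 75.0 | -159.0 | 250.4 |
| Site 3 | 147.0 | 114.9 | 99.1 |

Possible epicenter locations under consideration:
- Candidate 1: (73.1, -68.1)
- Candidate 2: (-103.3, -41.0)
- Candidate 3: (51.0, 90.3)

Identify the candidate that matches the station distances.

Candidate 3

For each candidate, compare |candidate − station| to the reported distance:
Candidate 1: residuals Site 1 9.0, Site 2 159.5, Site 3 98.3 → max 159.5 km
Candidate 2: residuals Site 1 71.5, Site 2 36.6, Site 3 195.8 → max 195.8 km
Candidate 3: residuals Site 1 0.1, Site 2 0.1, Site 3 0.0 → max 0.1 km
Only Candidate 3 has all residuals ≈ 0.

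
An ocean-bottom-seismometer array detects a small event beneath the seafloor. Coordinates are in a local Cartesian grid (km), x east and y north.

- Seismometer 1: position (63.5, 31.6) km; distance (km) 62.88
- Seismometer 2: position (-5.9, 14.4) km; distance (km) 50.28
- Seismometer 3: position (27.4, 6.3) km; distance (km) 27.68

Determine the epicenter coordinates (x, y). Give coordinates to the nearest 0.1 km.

Circle about each station: (x − 63.5)² + (y − 31.6)² = 62.88²; (x + 5.9)² + (y − 14.4)² = 50.28²; (x − 27.4)² + (y − 6.3)² = 27.68².
Subtracting pairs of circle equations eliminates x²+y² and gives linear equations (the radical axes):
-138.8 x − 34.4 y = -3362.82
-72.2 x − 50.6 y = -1052.65
Solving the 2×2 system: x ≈ 29.5, y ≈ -21.3 km.

(29.5, -21.3)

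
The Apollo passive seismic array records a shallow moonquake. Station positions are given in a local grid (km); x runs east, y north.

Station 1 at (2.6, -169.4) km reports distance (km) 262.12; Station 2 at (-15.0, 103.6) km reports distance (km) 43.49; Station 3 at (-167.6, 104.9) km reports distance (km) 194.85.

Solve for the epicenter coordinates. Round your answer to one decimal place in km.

Circle about each station: (x − 2.6)² + (y + 169.4)² = 262.12²; (x + 15.0)² + (y − 103.6)² = 43.49²; (x + 167.6)² + (y − 104.9)² = 194.85².
Subtracting pairs of circle equations eliminates x²+y² and gives linear equations (the radical axes):
-35.2 x + 546.0 y = 49070.35
-340.4 x + 548.6 y = 41131.02
Solving the 2×2 system: x ≈ 26.8, y ≈ 91.6 km.

26.8 km east, 91.6 km north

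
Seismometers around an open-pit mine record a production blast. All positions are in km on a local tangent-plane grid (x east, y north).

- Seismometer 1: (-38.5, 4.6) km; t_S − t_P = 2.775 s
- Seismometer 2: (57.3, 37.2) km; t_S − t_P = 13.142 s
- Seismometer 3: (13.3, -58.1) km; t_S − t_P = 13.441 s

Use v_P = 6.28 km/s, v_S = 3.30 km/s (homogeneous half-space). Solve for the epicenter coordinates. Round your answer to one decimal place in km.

(-33.0, 23.1)

Distance from S−P lag: d = Δt · v_P v_S / (v_P − v_S) = Δt · (6.28·3.30)/(6.28−3.30) ≈ 6.9544·Δt.
So d_Seismometer 1 = 19.30, d_Seismometer 2 = 91.39, d_Seismometer 3 = 93.47 km.
Circle about each station: (x + 38.5)² + (y − 4.6)² = 19.30²; (x − 57.3)² + (y − 37.2)² = 91.39²; (x − 13.3)² + (y + 58.1)² = 93.47².
Subtracting pairs of circle equations eliminates x²+y² and gives linear equations (the radical axes):
191.6 x + 65.2 y = -4815.92
103.6 x − 125.4 y = -6315.06
Solving the 2×2 system: x ≈ -33.0, y ≈ 23.1 km.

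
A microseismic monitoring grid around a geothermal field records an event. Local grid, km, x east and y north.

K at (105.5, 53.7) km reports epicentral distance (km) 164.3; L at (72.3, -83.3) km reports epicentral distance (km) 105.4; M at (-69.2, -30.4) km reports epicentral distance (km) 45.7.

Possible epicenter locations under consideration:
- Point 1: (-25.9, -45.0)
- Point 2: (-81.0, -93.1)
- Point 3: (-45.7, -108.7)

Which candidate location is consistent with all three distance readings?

Point 1

For each candidate, compare |candidate − station| to the reported distance:
Point 1: residuals K 0.0, L 0.0, M 0.0 → max 0.0 km
Point 2: residuals K 73.0, L 48.2, M 18.1 → max 73.0 km
Point 3: residuals K 57.6, L 15.3, M 36.1 → max 57.6 km
Only Point 1 has all residuals ≈ 0.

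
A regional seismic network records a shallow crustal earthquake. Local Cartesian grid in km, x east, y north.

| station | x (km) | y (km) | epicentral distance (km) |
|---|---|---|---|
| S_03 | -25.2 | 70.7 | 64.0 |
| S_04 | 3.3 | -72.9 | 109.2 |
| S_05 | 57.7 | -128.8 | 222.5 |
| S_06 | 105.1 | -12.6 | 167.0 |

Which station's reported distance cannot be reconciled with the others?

Solve using three stations at a time. Using S_03, S_04, S_06 (subtract circle equations pairwise → linear system) gives (x, y) ≈ (-59.3, 16.6).
Distances from that point to each station vs reported:
  S_03: calculated 64.0 vs reported 64.0 → residual 0.0 km
  S_04: calculated 109.2 vs reported 109.2 → residual 0.0 km
  S_05: calculated 186.6 vs reported 222.5 → residual 35.9 km
  S_06: calculated 167.0 vs reported 167.0 → residual 0.0 km
S_03, S_04, S_06 are mutually consistent (residuals ≈ 0); S_05 is off by 35.9 km.

S_05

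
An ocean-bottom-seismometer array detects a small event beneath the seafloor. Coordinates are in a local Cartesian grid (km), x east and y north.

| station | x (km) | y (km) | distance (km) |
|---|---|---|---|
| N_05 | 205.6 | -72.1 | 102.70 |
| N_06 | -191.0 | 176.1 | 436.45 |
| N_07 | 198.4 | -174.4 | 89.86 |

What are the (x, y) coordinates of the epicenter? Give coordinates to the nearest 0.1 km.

Circle about each station: (x − 205.6)² + (y + 72.1)² = 102.70²; (x + 191.0)² + (y − 176.1)² = 436.45²; (x − 198.4)² + (y + 174.4)² = 89.86².
Subtracting the N_05 equation from the N_06 and N_07 equations removes the quadratic terms:
-793.2 x + 496.4 y = -159918.87
-14.4 x − 204.6 y = 24780.62
Solving the 2×2 system: x ≈ 120.5, y ≈ -129.6 km.

(120.5, -129.6)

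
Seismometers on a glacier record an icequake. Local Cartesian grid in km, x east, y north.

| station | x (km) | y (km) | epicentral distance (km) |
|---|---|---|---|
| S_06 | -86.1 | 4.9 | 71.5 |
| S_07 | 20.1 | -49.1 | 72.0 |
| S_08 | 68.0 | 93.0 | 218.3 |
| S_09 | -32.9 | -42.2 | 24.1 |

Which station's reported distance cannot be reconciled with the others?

S_08

Solve using three stations at a time. Using S_06, S_07, S_09 (subtract circle equations pairwise → linear system) gives (x, y) ≈ (-51.4, -57.6).
Distances from that point to each station vs reported:
  S_06: calculated 71.5 vs reported 71.5 → residual 0.0 km
  S_07: calculated 72.0 vs reported 72.0 → residual 0.0 km
  S_08: calculated 192.2 vs reported 218.3 → residual 26.1 km
  S_09: calculated 24.0 vs reported 24.1 → residual 0.1 km
S_06, S_07, S_09 are mutually consistent (residuals ≈ 0); S_08 is off by 26.1 km.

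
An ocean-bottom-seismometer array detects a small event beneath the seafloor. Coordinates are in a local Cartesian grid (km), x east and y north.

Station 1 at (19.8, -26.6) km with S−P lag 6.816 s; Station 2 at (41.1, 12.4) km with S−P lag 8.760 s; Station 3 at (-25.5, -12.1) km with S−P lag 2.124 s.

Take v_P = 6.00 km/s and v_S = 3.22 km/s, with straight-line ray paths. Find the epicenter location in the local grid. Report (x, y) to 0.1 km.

Distance from S−P lag: d = Δt · v_P v_S / (v_P − v_S) = Δt · (6.00·3.22)/(6.00−3.22) ≈ 6.9496·Δt.
So d_Station 1 = 47.37, d_Station 2 = 60.88, d_Station 3 = 14.76 km.
Circle about each station: (x − 19.8)² + (y + 26.6)² = 47.37²; (x − 41.1)² + (y − 12.4)² = 60.88²; (x + 25.5)² + (y + 12.1)² = 14.76².
Subtracting pairs of circle equations eliminates x²+y² and gives linear equations (the radical axes):
42.6 x + 78.0 y = -719.09
-90.6 x + 29.0 y = 1723.12
Solving the 2×2 system: x ≈ -18.7, y ≈ 1.0 km.
Check against Station 1 (with the unrounded x, y): √((x − 19.8)²+(y + 26.6)²) = 47.37 ≈ 47.37 km. ✓

x ≈ -18.7 km, y ≈ 1.0 km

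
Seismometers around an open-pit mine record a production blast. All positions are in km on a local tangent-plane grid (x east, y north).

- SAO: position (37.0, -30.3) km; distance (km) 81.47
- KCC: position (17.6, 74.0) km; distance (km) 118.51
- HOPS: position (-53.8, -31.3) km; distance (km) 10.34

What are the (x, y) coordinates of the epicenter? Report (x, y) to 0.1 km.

x ≈ -44.4 km, y ≈ -27.0 km

Circle about each station: (x − 37.0)² + (y + 30.3)² = 81.47²; (x − 17.6)² + (y − 74.0)² = 118.51²; (x + 53.8)² + (y + 31.3)² = 10.34².
Subtracting the SAO equation from the KCC and HOPS equations removes the quadratic terms:
-38.8 x + 208.6 y = -3908.59
-181.6 x − 2.0 y = 8117.49
Solving the 2×2 system: x ≈ -44.4, y ≈ -27.0 km.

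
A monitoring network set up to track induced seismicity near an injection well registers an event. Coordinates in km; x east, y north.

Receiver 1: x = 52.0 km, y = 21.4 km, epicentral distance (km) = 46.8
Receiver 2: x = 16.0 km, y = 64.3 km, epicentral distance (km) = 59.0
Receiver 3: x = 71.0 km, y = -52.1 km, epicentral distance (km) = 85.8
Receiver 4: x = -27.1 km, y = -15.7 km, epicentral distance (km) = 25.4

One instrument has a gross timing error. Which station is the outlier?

Receiver 4

Solve using three stations at a time. Using Receiver 1, Receiver 2, Receiver 3 (subtract circle equations pairwise → linear system) gives (x, y) ≈ (8.0, 6.0).
Distances from that point to each station vs reported:
  Receiver 1: calculated 46.6 vs reported 46.8 → residual 0.2 km
  Receiver 2: calculated 58.8 vs reported 59.0 → residual 0.2 km
  Receiver 3: calculated 85.7 vs reported 85.8 → residual 0.1 km
  Receiver 4: calculated 41.3 vs reported 25.4 → residual 15.9 km
Receiver 1, Receiver 2, Receiver 3 are mutually consistent (residuals ≈ 0); Receiver 4 is off by 15.9 km.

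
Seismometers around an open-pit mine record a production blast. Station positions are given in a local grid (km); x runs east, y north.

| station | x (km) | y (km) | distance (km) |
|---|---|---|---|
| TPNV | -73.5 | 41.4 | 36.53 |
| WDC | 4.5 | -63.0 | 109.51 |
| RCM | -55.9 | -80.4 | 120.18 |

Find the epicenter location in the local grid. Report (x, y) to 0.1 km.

(-37.1, 38.3)

Circle about each station: (x + 73.5)² + (y − 41.4)² = 36.53²; (x − 4.5)² + (y + 63.0)² = 109.51²; (x + 55.9)² + (y + 80.4)² = 120.18².
Subtracting pairs of circle equations eliminates x²+y² and gives linear equations (the radical axes):
156.0 x − 208.8 y = -13784.96
35.2 x − 243.6 y = -10636.03
Solving the 2×2 system: x ≈ -37.1, y ≈ 38.3 km.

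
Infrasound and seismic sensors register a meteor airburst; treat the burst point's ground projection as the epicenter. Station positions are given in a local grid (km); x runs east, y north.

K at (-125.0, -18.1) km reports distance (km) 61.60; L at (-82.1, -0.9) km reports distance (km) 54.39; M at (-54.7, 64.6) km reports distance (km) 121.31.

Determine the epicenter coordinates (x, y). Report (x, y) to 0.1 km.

Circle about each station: (x + 125.0)² + (y + 18.1)² = 61.60²; (x + 82.1)² + (y + 0.9)² = 54.39²; (x + 54.7)² + (y − 64.6)² = 121.31².
Subtracting pairs of circle equations eliminates x²+y² and gives linear equations (the radical axes):
85.8 x + 34.4 y = -8375.10
140.6 x + 165.4 y = -19708.92
Solving the 2×2 system: x ≈ -75.6, y ≈ -54.9 km.

-75.6 km east, -54.9 km north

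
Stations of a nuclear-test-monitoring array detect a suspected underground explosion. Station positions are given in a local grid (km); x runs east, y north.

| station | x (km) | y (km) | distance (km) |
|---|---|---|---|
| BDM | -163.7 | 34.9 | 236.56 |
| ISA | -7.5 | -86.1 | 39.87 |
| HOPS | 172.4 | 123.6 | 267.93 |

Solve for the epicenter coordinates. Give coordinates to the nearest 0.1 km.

x ≈ 28.8 km, y ≈ -102.6 km

Circle about each station: (x + 163.7)² + (y − 34.9)² = 236.56²; (x + 7.5)² + (y + 86.1)² = 39.87²; (x − 172.4)² + (y − 123.6)² = 267.93².
Subtracting the BDM equation from the ISA and HOPS equations removes the quadratic terms:
312.4 x − 242.0 y = 33824.78
672.2 x + 177.4 y = 1157.17
Solving the 2×2 system: x ≈ 28.8, y ≈ -102.6 km.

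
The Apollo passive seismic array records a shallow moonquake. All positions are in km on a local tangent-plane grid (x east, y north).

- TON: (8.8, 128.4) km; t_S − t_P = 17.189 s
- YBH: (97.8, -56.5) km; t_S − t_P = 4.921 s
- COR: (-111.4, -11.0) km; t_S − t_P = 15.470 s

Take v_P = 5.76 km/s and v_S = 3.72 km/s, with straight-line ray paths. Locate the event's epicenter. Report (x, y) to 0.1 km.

46.8 km east, -48.1 km north

Distance from S−P lag: d = Δt · v_P v_S / (v_P − v_S) = Δt · (5.76·3.72)/(5.76−3.72) ≈ 10.5035·Δt.
So d_TON = 180.55, d_YBH = 51.69, d_COR = 162.49 km.
Circle about each station: (x − 8.8)² + (y − 128.4)² = 180.55²; (x − 97.8)² + (y + 56.5)² = 51.69²; (x + 111.4)² + (y + 11.0)² = 162.49².
Subtracting the TON equation from the YBH and COR equations removes the quadratic terms:
178.0 x − 369.8 y = 26119.54
-240.4 x − 278.8 y = 2162.26
Solving the 2×2 system: x ≈ 46.8, y ≈ -48.1 km.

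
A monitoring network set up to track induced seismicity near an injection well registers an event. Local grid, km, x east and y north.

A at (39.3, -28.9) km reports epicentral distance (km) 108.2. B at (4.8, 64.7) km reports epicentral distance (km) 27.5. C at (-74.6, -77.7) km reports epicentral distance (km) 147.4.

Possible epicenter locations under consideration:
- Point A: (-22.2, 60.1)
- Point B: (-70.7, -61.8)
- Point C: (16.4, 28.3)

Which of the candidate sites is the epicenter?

For each candidate, compare |candidate − station| to the reported distance:
Point A: residuals A 0.0, B 0.1, C 0.0 → max 0.1 km
Point B: residuals A 6.6, B 119.8, C 131.0 → max 131.0 km
Point C: residuals A 46.6, B 10.7, C 7.7 → max 46.6 km
Only Point A has all residuals ≈ 0.

Point A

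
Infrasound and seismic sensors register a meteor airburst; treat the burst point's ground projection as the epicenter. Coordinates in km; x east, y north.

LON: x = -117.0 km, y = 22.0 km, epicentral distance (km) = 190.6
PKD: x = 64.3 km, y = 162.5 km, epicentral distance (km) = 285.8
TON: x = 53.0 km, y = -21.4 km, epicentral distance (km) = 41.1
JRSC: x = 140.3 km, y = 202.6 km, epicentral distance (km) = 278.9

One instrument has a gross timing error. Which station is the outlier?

PKD

Solve using three stations at a time. Using LON, TON, JRSC (subtract circle equations pairwise → linear system) gives (x, y) ≈ (53.8, -62.6).
Distances from that point to each station vs reported:
  LON: calculated 190.6 vs reported 190.6 → residual 0.0 km
  PKD: calculated 225.3 vs reported 285.8 → residual 60.5 km
  TON: calculated 41.2 vs reported 41.1 → residual 0.1 km
  JRSC: calculated 278.9 vs reported 278.9 → residual 0.0 km
LON, TON, JRSC are mutually consistent (residuals ≈ 0); PKD is off by 60.5 km.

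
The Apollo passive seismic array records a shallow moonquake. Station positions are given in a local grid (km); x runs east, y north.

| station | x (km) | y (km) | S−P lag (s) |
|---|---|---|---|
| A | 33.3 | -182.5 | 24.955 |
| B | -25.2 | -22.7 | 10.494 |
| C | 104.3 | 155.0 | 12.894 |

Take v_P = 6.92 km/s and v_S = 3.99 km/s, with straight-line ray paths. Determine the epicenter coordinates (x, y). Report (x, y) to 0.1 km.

Distance from S−P lag: d = Δt · v_P v_S / (v_P − v_S) = Δt · (6.92·3.99)/(6.92−3.99) ≈ 9.4235·Δt.
So d_A = 235.16, d_B = 98.89, d_C = 121.51 km.
Circle about each station: (x − 33.3)² + (y + 182.5)² = 235.16²; (x + 25.2)² + (y + 22.7)² = 98.89²; (x − 104.3)² + (y − 155.0)² = 121.51².
Subtracting the A equation from the B and C equations removes the quadratic terms:
-117.0 x + 319.6 y = 12256.18
142.0 x + 675.0 y = 41023.90
Solving the 2×2 system: x ≈ 38.9, y ≈ 52.6 km.
Check against A (with the unrounded x, y): √((x − 33.3)²+(y + 182.5)²) = 235.16 ≈ 235.16 km. ✓

(38.9, 52.6)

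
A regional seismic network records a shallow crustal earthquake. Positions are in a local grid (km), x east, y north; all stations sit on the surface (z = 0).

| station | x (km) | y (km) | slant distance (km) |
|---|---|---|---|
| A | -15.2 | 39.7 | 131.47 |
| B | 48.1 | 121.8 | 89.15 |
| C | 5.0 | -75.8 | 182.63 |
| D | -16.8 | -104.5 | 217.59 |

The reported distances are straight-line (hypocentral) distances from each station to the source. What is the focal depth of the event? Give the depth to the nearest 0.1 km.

z ≈ 47.4 km

Each station gives a sphere (x−x_i)² + (y−y_i)² + z² = d_i² (stations at z=0).
Subtracting the A sphere from B and C: z² cancels, leaving linear equations in x and y:
126.6 x + 164.2 y = 24678.36
40.4 x − 231.0 y = -12105.85
Solving: x ≈ 103.487, y ≈ 70.505 km (keep extra digits for the depth step; rounded: 103.5, 70.5).
Then from the A sphere: z² = 131.47² − (x + 15.2)² − (y − 39.7)² with x = 103.487, y = 70.505, so z ≈ 47.422 ≈ 47.4 km.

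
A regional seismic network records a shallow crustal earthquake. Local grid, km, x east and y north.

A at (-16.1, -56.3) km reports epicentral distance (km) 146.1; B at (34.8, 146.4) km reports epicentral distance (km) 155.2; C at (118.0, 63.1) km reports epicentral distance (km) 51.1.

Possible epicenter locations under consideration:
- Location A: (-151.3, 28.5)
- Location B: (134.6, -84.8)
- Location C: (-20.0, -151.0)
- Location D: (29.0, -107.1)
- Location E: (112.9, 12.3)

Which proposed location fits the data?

Location E

For each candidate, compare |candidate − station| to the reported distance:
Location A: residuals A 13.5, B 65.1, C 220.4 → max 220.4 km
Location B: residuals A 7.3, B 96.6, C 97.7 → max 97.7 km
Location C: residuals A 51.3, B 147.2, C 203.6 → max 203.6 km
Location D: residuals A 78.2, B 98.4, C 141.0 → max 141.0 km
Location E: residuals A 0.0, B 0.0, C 0.0 → max 0.0 km
Only Location E has all residuals ≈ 0.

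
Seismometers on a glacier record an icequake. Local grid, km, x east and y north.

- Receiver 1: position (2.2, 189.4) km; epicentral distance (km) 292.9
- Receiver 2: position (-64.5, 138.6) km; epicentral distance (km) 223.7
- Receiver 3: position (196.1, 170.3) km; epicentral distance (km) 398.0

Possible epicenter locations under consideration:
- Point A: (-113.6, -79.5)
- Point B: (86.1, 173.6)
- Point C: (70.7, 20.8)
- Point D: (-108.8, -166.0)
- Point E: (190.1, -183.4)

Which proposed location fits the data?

For each candidate, compare |candidate − station| to the reported distance:
Point A: residuals Receiver 1 0.1, Receiver 2 0.1, Receiver 3 0.1 → max 0.1 km
Point B: residuals Receiver 1 207.5, Receiver 2 69.1, Receiver 3 288.0 → max 288.0 km
Point C: residuals Receiver 1 110.9, Receiver 2 44.4, Receiver 3 202.9 → max 202.9 km
Point D: residuals Receiver 1 79.4, Receiver 2 84.1, Receiver 3 55.9 → max 84.1 km
Point E: residuals Receiver 1 124.6, Receiver 2 186.8, Receiver 3 44.2 → max 186.8 km
Only Point A has all residuals ≈ 0.

Point A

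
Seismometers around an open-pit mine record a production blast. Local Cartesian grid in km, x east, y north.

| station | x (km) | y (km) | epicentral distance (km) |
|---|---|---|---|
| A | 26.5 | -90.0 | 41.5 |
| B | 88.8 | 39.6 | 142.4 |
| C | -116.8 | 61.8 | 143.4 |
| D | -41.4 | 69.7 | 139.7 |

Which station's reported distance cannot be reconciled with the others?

Solve using three stations at a time. Using A, B, D (subtract circle equations pairwise → linear system) gives (x, y) ≈ (-7.0, -65.7).
Distances from that point to each station vs reported:
  A: calculated 41.4 vs reported 41.5 → residual 0.1 km
  B: calculated 142.4 vs reported 142.4 → residual 0.0 km
  C: calculated 168.2 vs reported 143.4 → residual 24.8 km
  D: calculated 139.7 vs reported 139.7 → residual 0.0 km
A, B, D are mutually consistent (residuals ≈ 0); C is off by 24.8 km.

C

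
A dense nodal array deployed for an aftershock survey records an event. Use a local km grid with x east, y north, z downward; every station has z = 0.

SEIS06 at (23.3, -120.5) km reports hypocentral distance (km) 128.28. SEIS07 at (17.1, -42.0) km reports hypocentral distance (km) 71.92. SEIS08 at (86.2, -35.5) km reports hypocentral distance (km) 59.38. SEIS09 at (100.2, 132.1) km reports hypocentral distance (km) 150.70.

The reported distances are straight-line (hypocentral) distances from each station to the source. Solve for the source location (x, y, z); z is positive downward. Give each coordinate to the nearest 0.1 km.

(60.5, -6.2, 44.8)

Each station gives a sphere (x−x_i)² + (y−y_i)² + z² = d_i² (stations at z=0).
Subtracting the SEIS06 sphere from SEIS07 and SEIS08: z² cancels, leaving linear equations in x and y:
-12.4 x + 157.0 y = -1723.46
125.8 x + 170.0 y = 6557.32
Solving: x ≈ 60.502, y ≈ -6.199 km (keep extra digits for the depth step; rounded: 60.5, -6.2).
Then from the SEIS06 sphere: z² = 128.28² − (x − 23.3)² − (y + 120.5)² with x = 60.502, y = -6.199, so z ≈ 44.800 ≈ 44.8 km.
Check against SEIS09 (with the unrounded solution): distance 150.70 ≈ 150.70 km. ✓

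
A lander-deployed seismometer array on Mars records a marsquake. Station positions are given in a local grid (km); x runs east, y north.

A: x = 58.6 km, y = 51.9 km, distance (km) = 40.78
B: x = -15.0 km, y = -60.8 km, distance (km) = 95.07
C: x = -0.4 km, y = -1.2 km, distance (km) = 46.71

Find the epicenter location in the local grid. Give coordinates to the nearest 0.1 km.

43.8 km east, 13.9 km north

Circle about each station: (x − 58.6)² + (y − 51.9)² = 40.78²; (x + 15.0)² + (y + 60.8)² = 95.07²; (x + 0.4)² + (y + 1.2)² = 46.71².
Subtracting the A equation from the B and C equations removes the quadratic terms:
-147.2 x − 225.4 y = -9581.23
-118.0 x − 106.2 y = -6644.79
Solving the 2×2 system: x ≈ 43.8, y ≈ 13.9 km.
Check against A (with the unrounded x, y): √((x − 58.6)²+(y − 51.9)²) = 40.78 ≈ 40.78 km. ✓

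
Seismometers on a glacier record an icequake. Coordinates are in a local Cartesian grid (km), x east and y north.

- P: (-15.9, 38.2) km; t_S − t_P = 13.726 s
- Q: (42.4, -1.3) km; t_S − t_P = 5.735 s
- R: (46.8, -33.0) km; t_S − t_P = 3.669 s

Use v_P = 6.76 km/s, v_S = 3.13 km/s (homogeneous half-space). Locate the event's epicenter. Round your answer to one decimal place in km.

(25.6, -30.2)

Distance from S−P lag: d = Δt · v_P v_S / (v_P − v_S) = Δt · (6.76·3.13)/(6.76−3.13) ≈ 5.8289·Δt.
So d_P = 80.01, d_Q = 33.43, d_R = 21.39 km.
Circle about each station: (x + 15.9)² + (y − 38.2)² = 80.01²; (x − 42.4)² + (y + 1.3)² = 33.43²; (x − 46.8)² + (y + 33.0)² = 21.39².
Subtracting the P equation from the Q and R equations removes the quadratic terms:
116.6 x − 79.0 y = 5371.44
125.4 x − 142.4 y = 7511.26
Solving the 2×2 system: x ≈ 25.6, y ≈ -30.2 km.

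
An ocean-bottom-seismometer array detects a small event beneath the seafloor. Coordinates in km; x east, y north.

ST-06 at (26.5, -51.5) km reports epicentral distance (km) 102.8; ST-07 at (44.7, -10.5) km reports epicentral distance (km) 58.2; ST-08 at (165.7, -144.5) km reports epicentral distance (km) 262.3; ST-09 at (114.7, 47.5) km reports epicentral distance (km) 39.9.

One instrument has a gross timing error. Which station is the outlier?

Solve using three stations at a time. Using ST-06, ST-07, ST-09 (subtract circle equations pairwise → linear system) gives (x, y) ≈ (75.7, 38.7).
Distances from that point to each station vs reported:
  ST-06: calculated 102.8 vs reported 102.8 → residual 0.0 km
  ST-07: calculated 58.2 vs reported 58.2 → residual 0.0 km
  ST-08: calculated 204.1 vs reported 262.3 → residual 58.2 km
  ST-09: calculated 39.9 vs reported 39.9 → residual 0.0 km
ST-06, ST-07, ST-09 are mutually consistent (residuals ≈ 0); ST-08 is off by 58.2 km.

ST-08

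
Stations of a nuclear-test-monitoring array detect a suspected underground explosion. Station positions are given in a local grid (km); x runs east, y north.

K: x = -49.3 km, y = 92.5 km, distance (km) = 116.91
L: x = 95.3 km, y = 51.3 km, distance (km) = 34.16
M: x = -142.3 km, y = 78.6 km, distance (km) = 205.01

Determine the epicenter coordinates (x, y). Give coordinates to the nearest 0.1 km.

Circle about each station: (x + 49.3)² + (y − 92.5)² = 116.91²; (x − 95.3)² + (y − 51.3)² = 34.16²; (x + 142.3)² + (y − 78.6)² = 205.01².
Subtracting the K equation from the L and M equations removes the quadratic terms:
289.2 x − 82.4 y = 13228.08
-186.0 x − 27.8 y = -12920.64
Solving the 2×2 system: x ≈ 61.3, y ≈ 54.6 km.

(61.3, 54.6)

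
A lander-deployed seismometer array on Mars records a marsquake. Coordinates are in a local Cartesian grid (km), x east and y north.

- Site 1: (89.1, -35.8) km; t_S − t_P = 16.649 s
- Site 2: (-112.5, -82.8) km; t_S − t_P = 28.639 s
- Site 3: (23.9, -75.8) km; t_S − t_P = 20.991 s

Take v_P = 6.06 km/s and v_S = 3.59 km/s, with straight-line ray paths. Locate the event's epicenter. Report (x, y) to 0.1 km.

Distance from S−P lag: d = Δt · v_P v_S / (v_P − v_S) = Δt · (6.06·3.59)/(6.06−3.59) ≈ 8.8079·Δt.
So d_Site 1 = 146.64, d_Site 2 = 252.25, d_Site 3 = 184.89 km.
Circle about each station: (x − 89.1)² + (y + 35.8)² = 146.64²; (x + 112.5)² + (y + 82.8)² = 252.25²; (x − 23.9)² + (y + 75.8)² = 184.89².
Subtracting pairs of circle equations eliminates x²+y² and gives linear equations (the radical axes):
-403.2 x − 94.0 y = -31835.13
-130.4 x − 80.0 y = -15584.62
Solving the 2×2 system: x ≈ 54.1, y ≈ 106.6 km.

54.1 km east, 106.6 km north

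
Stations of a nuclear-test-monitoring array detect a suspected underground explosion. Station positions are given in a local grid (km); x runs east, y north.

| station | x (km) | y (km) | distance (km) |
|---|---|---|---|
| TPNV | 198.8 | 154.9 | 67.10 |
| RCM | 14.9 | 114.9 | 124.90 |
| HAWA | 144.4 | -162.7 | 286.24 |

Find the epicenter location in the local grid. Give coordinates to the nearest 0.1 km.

Circle about each station: (x − 198.8)² + (y − 154.9)² = 67.10²; (x − 14.9)² + (y − 114.9)² = 124.90²; (x − 144.4)² + (y + 162.7)² = 286.24².
Subtracting the TPNV equation from the RCM and HAWA equations removes the quadratic terms:
-367.8 x − 80.0 y = -61189.03
-108.8 x − 635.2 y = -93623.73
Solving the 2×2 system: x ≈ 139.5, y ≈ 123.5 km.

x ≈ 139.5 km, y ≈ 123.5 km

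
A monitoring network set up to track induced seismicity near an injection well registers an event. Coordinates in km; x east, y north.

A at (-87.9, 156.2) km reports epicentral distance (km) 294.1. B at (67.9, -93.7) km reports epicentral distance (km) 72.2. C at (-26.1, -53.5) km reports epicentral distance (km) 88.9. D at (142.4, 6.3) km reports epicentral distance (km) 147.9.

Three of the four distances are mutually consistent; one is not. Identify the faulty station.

Solve using three stations at a time. Using A, C, D (subtract circle equations pairwise → linear system) gives (x, y) ≈ (45.8, -105.7).
Distances from that point to each station vs reported:
  A: calculated 294.1 vs reported 294.1 → residual 0.0 km
  B: calculated 25.1 vs reported 72.2 → residual 47.1 km
  C: calculated 88.9 vs reported 88.9 → residual 0.0 km
  D: calculated 147.9 vs reported 147.9 → residual 0.0 km
A, C, D are mutually consistent (residuals ≈ 0); B is off by 47.1 km.

B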